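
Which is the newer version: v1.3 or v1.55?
v1.55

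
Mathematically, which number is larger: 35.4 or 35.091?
35.4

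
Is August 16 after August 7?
Yes. Day 16 comes after day 7 in August — this is a date comparison, not a decimal one (the decimal 8.16 would be smaller than 8.7).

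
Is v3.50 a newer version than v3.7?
Yes. Version numbers are compared segment by segment as integers, not as decimals: minor version 50 > 7, so v3.50 > v3.7 (even though the decimal 3.50 < 3.7).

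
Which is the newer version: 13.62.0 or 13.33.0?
13.62.0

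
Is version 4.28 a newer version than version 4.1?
Yes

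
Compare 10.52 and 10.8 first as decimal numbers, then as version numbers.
As decimals: 10.52 < 10.8. As versions: v10.52 > v10.8 (minor version 52 > 8).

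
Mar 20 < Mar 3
False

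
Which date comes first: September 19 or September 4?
September 4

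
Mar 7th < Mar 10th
True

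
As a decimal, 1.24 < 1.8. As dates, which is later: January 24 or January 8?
January 24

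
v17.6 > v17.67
False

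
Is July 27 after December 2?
No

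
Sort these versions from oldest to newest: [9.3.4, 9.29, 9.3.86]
[9.3.4, 9.3.86, 9.29]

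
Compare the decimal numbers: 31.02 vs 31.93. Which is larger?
31.93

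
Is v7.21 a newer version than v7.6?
Yes. Version numbers are compared segment by segment as integers, not as decimals: minor version 21 > 6, so v7.21 > v7.6 (even though the decimal 7.21 < 7.6).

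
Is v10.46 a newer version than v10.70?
No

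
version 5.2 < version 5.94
True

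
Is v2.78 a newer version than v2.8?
Yes. Version numbers are compared segment by segment as integers, not as decimals: minor version 78 > 8, so v2.78 > v2.8 (even though the decimal 2.78 < 2.8).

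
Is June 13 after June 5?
Yes. Day 13 comes after day 5 in June — this is a date comparison, not a decimal one (the decimal 6.13 would be smaller than 6.5).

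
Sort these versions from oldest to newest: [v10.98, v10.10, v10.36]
[v10.10, v10.36, v10.98]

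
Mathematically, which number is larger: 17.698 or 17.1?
17.698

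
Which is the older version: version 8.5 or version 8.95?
version 8.5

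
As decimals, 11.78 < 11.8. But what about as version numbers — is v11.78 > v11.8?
True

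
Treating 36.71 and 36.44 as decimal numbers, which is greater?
36.71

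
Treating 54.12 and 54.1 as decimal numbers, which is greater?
54.12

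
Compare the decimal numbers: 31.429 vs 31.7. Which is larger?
31.7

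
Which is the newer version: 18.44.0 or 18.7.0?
18.44.0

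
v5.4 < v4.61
False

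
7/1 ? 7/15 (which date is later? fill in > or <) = <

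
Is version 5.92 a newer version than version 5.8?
Yes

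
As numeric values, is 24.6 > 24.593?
True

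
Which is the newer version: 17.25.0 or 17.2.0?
17.25.0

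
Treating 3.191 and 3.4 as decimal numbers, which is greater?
3.4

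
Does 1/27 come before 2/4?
Yes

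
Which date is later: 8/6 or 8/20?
8/20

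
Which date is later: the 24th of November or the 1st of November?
the 24th of November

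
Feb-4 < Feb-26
True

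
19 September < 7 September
False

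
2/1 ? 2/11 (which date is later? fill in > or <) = <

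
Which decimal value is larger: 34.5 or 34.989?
34.989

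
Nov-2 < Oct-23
False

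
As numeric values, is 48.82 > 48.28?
True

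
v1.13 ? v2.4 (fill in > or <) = <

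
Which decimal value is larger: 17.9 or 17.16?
17.9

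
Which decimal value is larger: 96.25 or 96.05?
96.25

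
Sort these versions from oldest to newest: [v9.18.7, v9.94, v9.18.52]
[v9.18.7, v9.18.52, v9.94]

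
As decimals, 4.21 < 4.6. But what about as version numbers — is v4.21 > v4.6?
True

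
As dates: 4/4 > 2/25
True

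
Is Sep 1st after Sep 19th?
No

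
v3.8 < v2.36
False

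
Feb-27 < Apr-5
True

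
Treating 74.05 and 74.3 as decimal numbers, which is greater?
74.3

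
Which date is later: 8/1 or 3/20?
8/1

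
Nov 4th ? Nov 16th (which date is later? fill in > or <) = <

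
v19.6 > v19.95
False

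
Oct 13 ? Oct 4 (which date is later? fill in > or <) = >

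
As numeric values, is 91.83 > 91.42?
True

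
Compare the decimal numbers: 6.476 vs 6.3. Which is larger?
6.476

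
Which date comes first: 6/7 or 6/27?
6/7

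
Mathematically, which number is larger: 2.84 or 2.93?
2.93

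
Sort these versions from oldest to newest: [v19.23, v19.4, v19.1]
[v19.1, v19.4, v19.23]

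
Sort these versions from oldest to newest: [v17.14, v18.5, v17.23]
[v17.14, v17.23, v18.5]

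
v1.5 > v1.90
False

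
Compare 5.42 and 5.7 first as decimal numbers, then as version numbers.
As decimals: 5.42 < 5.7. As versions: v5.42 > v5.7 (minor version 42 > 7).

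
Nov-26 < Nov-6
False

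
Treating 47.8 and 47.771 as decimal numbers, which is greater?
47.8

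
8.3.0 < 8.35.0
True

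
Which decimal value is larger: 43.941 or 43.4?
43.941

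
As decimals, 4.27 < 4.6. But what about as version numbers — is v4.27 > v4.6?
True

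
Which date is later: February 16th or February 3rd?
February 16th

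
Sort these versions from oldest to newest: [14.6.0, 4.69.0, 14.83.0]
[4.69.0, 14.6.0, 14.83.0]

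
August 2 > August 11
False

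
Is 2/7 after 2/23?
No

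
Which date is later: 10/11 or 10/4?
10/11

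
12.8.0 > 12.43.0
False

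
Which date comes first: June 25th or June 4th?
June 4th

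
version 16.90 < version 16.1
False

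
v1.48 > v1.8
True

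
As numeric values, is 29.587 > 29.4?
True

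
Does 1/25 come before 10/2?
Yes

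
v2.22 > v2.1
True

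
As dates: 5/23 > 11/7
False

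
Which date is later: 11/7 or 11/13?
11/13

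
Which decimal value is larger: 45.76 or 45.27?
45.76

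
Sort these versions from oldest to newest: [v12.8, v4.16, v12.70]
[v4.16, v12.8, v12.70]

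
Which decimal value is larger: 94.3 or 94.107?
94.3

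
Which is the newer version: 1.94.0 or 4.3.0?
4.3.0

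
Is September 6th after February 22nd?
Yes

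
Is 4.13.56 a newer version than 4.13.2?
Yes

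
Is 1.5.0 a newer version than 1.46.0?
No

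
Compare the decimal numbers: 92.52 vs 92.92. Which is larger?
92.92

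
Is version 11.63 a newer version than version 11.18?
Yes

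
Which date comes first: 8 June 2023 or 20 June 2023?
8 June 2023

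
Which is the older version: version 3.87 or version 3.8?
version 3.8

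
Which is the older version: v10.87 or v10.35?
v10.35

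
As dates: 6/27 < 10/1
True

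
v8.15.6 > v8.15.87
False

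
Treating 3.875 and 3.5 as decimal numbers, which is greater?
3.875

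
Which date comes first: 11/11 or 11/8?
11/8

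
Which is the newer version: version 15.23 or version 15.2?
version 15.23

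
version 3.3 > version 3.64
False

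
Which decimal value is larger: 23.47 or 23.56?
23.56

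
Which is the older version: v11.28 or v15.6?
v11.28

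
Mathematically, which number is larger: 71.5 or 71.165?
71.5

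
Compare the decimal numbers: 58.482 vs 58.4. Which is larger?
58.482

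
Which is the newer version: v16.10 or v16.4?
v16.10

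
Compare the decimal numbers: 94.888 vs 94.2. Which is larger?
94.888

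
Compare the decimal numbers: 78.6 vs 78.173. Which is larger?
78.6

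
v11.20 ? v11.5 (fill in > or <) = >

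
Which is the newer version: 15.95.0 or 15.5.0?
15.95.0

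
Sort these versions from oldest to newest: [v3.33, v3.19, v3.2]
[v3.2, v3.19, v3.33]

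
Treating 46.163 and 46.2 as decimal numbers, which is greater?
46.2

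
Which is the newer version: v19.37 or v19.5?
v19.37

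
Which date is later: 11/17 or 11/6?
11/17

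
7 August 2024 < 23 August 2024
True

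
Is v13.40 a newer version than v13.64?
No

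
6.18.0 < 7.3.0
True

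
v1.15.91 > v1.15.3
True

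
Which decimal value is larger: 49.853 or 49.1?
49.853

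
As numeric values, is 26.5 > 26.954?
False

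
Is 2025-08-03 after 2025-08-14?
No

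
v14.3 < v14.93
True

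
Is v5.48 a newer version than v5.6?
Yes. Version numbers are compared segment by segment as integers, not as decimals: minor version 48 > 6, so v5.48 > v5.6 (even though the decimal 5.48 < 5.6).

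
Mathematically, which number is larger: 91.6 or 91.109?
91.6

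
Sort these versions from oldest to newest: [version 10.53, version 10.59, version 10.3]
[version 10.3, version 10.53, version 10.59]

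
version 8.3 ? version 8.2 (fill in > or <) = >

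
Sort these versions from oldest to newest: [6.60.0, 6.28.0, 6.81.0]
[6.28.0, 6.60.0, 6.81.0]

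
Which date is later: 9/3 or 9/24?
9/24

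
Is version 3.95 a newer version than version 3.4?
Yes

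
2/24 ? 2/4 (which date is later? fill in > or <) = >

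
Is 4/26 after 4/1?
Yes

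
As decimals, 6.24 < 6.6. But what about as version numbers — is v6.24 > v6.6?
True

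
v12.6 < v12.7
True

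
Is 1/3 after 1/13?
No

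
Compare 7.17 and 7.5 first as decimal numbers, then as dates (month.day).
As decimals: 7.17 < 7.5. As dates: 7/17 is later than 7/5 (day 17 > day 5).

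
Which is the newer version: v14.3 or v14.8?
v14.8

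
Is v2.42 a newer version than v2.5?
Yes. Version numbers are compared segment by segment as integers, not as decimals: minor version 42 > 5, so v2.42 > v2.5 (even though the decimal 2.42 < 2.5).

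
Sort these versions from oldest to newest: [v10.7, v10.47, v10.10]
[v10.7, v10.10, v10.47]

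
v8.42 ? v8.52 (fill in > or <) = <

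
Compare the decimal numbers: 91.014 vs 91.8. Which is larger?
91.8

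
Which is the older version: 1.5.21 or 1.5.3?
1.5.3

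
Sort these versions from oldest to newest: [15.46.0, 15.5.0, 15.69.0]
[15.5.0, 15.46.0, 15.69.0]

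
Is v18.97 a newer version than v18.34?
Yes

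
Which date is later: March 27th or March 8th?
March 27th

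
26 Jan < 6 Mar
True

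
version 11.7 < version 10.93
False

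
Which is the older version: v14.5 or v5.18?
v5.18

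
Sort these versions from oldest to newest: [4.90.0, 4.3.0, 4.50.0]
[4.3.0, 4.50.0, 4.90.0]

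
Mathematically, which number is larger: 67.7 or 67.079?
67.7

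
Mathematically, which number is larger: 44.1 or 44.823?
44.823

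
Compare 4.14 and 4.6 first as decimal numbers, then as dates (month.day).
As decimals: 4.14 < 4.6. As dates: 4/14 is later than 4/6 (day 14 > day 6).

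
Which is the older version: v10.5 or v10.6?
v10.5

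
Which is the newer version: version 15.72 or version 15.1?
version 15.72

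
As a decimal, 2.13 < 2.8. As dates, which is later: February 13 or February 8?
February 13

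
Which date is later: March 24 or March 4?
March 24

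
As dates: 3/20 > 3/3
True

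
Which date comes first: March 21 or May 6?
March 21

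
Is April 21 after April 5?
Yes. Day 21 comes after day 5 in April — this is a date comparison, not a decimal one (the decimal 4.21 would be smaller than 4.5).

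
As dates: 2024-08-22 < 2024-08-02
False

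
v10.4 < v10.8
True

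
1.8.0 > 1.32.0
False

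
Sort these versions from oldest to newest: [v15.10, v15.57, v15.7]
[v15.7, v15.10, v15.57]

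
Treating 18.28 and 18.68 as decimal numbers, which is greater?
18.68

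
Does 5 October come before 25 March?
No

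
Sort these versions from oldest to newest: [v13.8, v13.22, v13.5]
[v13.5, v13.8, v13.22]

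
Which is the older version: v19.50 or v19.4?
v19.4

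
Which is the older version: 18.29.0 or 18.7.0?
18.7.0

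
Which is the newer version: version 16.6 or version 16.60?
version 16.60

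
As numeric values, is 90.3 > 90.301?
False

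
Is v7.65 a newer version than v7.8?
Yes. Version numbers are compared segment by segment as integers, not as decimals: minor version 65 > 8, so v7.65 > v7.8 (even though the decimal 7.65 < 7.8).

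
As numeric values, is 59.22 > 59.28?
False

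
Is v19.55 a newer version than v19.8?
Yes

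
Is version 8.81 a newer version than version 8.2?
Yes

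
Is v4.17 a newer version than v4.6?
Yes. Version numbers are compared segment by segment as integers, not as decimals: minor version 17 > 6, so v4.17 > v4.6 (even though the decimal 4.17 < 4.6).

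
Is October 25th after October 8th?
Yes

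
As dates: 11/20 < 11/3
False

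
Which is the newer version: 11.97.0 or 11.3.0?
11.97.0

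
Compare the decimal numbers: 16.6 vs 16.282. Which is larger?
16.6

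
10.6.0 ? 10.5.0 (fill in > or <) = >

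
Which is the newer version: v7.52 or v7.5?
v7.52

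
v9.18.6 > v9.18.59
False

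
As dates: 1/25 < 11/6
True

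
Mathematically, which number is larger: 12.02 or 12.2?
12.2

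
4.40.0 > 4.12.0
True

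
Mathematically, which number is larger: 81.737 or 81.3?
81.737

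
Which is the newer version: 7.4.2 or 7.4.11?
7.4.11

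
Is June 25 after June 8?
Yes. Day 25 comes after day 8 in June — this is a date comparison, not a decimal one (the decimal 6.25 would be smaller than 6.8).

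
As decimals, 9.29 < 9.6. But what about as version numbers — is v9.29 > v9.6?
True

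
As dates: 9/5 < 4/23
False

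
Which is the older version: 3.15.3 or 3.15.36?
3.15.3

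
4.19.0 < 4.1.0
False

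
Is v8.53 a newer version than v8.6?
Yes. Version numbers are compared segment by segment as integers, not as decimals: minor version 53 > 6, so v8.53 > v8.6 (even though the decimal 8.53 < 8.6).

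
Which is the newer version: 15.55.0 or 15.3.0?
15.55.0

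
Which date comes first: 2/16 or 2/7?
2/7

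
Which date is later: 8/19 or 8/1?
8/19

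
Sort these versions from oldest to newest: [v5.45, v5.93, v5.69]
[v5.45, v5.69, v5.93]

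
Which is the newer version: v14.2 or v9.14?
v14.2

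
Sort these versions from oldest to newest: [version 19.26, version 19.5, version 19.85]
[version 19.5, version 19.26, version 19.85]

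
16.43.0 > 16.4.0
True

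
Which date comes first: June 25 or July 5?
June 25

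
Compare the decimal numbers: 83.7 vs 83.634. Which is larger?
83.7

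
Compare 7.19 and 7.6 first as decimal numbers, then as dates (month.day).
As decimals: 7.19 < 7.6. As dates: 7/19 is later than 7/6 (day 19 > day 6).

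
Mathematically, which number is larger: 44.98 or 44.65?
44.98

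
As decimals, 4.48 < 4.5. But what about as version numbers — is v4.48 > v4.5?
True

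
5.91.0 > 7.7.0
False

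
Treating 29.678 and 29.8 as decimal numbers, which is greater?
29.8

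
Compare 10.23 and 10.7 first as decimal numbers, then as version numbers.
As decimals: 10.23 < 10.7. As versions: v10.23 > v10.7 (minor version 23 > 7).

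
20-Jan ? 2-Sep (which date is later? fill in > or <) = <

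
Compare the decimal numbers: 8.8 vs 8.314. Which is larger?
8.8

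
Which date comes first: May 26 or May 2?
May 2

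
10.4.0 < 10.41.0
True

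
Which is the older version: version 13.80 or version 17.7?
version 13.80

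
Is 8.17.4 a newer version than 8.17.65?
No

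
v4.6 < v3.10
False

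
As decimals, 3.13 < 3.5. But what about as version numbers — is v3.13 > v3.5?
True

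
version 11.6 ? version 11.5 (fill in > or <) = >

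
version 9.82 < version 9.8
False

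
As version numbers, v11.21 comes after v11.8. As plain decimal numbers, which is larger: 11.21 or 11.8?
11.8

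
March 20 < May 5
True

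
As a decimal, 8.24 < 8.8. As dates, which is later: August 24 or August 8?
August 24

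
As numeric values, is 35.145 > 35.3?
False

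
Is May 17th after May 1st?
Yes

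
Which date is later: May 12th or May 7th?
May 12th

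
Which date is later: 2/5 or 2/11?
2/11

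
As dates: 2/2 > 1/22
True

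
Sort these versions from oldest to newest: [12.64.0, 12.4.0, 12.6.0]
[12.4.0, 12.6.0, 12.64.0]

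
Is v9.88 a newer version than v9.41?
Yes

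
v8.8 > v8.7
True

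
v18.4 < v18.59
True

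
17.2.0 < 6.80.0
False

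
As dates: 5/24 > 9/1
False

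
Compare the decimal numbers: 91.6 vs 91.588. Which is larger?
91.6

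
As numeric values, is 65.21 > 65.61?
False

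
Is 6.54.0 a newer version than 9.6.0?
No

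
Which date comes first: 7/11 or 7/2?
7/2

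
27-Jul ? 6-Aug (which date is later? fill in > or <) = <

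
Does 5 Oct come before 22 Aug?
No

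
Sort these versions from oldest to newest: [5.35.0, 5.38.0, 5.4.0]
[5.4.0, 5.35.0, 5.38.0]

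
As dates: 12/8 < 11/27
False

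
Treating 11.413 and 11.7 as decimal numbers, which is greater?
11.7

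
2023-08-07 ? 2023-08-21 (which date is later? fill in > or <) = <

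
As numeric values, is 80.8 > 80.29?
True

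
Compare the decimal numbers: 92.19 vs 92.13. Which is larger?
92.19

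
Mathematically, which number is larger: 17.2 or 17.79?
17.79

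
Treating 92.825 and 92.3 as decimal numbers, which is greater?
92.825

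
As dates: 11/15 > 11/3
True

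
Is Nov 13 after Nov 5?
Yes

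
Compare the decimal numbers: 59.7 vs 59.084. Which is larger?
59.7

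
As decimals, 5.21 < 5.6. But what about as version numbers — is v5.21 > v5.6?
True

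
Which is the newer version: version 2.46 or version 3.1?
version 3.1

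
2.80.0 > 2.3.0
True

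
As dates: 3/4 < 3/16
True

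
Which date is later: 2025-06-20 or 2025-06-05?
2025-06-20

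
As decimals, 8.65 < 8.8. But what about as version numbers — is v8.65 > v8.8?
True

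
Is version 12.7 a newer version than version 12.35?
No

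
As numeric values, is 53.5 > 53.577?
False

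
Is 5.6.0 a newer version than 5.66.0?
No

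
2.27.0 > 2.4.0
True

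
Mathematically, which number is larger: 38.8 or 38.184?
38.8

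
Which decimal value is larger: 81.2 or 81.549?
81.549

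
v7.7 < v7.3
False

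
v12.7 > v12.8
False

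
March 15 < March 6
False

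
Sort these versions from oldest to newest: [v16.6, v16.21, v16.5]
[v16.5, v16.6, v16.21]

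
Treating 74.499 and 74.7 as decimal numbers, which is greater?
74.7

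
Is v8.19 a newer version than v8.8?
Yes. Version numbers are compared segment by segment as integers, not as decimals: minor version 19 > 8, so v8.19 > v8.8 (even though the decimal 8.19 < 8.8).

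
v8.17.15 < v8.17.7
False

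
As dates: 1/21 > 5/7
False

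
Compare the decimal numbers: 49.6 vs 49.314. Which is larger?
49.6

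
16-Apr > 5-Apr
True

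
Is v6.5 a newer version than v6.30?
No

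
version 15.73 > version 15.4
True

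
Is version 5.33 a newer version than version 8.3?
No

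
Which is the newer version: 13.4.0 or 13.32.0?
13.32.0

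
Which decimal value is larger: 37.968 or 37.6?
37.968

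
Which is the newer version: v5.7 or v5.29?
v5.29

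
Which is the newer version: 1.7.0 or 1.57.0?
1.57.0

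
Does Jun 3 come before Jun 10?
Yes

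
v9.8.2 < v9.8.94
True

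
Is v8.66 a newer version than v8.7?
Yes. Version numbers are compared segment by segment as integers, not as decimals: minor version 66 > 7, so v8.66 > v8.7 (even though the decimal 8.66 < 8.7).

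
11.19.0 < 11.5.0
False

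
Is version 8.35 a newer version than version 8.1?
Yes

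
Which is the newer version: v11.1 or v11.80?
v11.80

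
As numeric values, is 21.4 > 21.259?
True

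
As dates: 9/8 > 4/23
True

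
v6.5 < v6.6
True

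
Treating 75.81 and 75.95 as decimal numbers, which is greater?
75.95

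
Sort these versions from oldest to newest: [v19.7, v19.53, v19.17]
[v19.7, v19.17, v19.53]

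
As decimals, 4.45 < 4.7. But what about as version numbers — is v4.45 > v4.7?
True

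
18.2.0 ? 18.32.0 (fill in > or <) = <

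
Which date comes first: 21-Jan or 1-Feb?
21-Jan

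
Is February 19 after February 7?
Yes. Day 19 comes after day 7 in February — this is a date comparison, not a decimal one (the decimal 2.19 would be smaller than 2.7).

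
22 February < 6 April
True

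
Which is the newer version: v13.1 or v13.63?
v13.63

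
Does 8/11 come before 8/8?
No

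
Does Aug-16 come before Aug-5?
No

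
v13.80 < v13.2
False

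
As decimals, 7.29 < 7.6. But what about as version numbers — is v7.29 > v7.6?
True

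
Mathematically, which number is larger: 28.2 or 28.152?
28.2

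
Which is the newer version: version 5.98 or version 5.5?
version 5.98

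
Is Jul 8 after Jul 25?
No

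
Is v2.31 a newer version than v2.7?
Yes. Version numbers are compared segment by segment as integers, not as decimals: minor version 31 > 7, so v2.31 > v2.7 (even though the decimal 2.31 < 2.7).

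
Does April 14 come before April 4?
No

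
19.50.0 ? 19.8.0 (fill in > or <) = >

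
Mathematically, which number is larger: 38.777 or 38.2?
38.777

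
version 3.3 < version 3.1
False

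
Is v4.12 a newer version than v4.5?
Yes. Version numbers are compared segment by segment as integers, not as decimals: minor version 12 > 5, so v4.12 > v4.5 (even though the decimal 4.12 < 4.5).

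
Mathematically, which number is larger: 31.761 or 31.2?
31.761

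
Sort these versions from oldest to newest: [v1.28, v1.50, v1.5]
[v1.5, v1.28, v1.50]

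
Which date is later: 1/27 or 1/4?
1/27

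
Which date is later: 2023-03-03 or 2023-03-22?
2023-03-22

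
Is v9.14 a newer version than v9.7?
Yes. Version numbers are compared segment by segment as integers, not as decimals: minor version 14 > 7, so v9.14 > v9.7 (even though the decimal 9.14 < 9.7).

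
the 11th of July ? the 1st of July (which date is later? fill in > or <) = >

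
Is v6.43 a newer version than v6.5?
Yes. Version numbers are compared segment by segment as integers, not as decimals: minor version 43 > 5, so v6.43 > v6.5 (even though the decimal 6.43 < 6.5).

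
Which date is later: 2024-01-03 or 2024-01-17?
2024-01-17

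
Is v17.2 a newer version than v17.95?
No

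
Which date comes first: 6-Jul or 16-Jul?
6-Jul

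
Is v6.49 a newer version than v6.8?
Yes. Version numbers are compared segment by segment as integers, not as decimals: minor version 49 > 8, so v6.49 > v6.8 (even though the decimal 6.49 < 6.8).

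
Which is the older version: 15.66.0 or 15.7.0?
15.7.0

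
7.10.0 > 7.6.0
True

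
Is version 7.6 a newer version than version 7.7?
No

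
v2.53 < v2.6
False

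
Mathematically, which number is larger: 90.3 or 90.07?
90.3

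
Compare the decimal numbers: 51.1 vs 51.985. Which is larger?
51.985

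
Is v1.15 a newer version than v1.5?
Yes. Version numbers are compared segment by segment as integers, not as decimals: minor version 15 > 5, so v1.15 > v1.5 (even though the decimal 1.15 < 1.5).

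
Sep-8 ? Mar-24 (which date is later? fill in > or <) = >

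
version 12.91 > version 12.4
True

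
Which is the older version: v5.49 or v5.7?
v5.7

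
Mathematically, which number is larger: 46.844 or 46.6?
46.844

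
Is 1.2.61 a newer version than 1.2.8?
Yes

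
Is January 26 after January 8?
Yes. Day 26 comes after day 8 in January — this is a date comparison, not a decimal one (the decimal 1.26 would be smaller than 1.8).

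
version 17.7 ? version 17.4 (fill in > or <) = >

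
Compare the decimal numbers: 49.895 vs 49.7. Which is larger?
49.895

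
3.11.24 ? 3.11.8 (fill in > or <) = >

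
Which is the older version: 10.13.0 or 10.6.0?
10.6.0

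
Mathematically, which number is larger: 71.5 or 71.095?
71.5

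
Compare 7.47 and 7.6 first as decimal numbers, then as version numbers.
As decimals: 7.47 < 7.6. As versions: v7.47 > v7.6 (minor version 47 > 6).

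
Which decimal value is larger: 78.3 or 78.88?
78.88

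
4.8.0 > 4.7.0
True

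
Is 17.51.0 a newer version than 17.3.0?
Yes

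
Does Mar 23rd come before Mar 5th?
No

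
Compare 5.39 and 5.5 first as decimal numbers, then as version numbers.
As decimals: 5.39 < 5.5. As versions: v5.39 > v5.5 (minor version 39 > 5).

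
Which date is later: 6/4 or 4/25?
6/4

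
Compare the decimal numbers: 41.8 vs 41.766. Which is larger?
41.8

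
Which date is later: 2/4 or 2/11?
2/11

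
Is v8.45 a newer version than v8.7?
Yes. Version numbers are compared segment by segment as integers, not as decimals: minor version 45 > 7, so v8.45 > v8.7 (even though the decimal 8.45 < 8.7).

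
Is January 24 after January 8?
Yes. Day 24 comes after day 8 in January — this is a date comparison, not a decimal one (the decimal 1.24 would be smaller than 1.8).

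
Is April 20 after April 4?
Yes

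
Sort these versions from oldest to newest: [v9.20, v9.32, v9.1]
[v9.1, v9.20, v9.32]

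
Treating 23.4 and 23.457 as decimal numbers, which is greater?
23.457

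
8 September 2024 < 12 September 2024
True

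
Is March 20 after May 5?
No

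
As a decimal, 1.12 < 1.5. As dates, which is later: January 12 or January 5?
January 12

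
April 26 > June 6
False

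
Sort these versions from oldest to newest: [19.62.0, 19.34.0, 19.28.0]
[19.28.0, 19.34.0, 19.62.0]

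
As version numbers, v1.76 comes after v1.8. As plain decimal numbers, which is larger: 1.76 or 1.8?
1.8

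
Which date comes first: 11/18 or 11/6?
11/6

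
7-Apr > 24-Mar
True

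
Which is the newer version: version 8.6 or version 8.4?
version 8.6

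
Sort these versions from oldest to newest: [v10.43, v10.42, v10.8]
[v10.8, v10.42, v10.43]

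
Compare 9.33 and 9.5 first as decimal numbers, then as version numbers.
As decimals: 9.33 < 9.5. As versions: v9.33 > v9.5 (minor version 33 > 5).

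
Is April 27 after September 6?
No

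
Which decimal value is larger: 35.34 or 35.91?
35.91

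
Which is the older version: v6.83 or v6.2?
v6.2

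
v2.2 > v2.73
False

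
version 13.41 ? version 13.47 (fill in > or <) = <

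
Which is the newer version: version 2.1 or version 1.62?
version 2.1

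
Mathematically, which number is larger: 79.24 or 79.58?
79.58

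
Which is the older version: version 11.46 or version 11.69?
version 11.46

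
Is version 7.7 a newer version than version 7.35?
No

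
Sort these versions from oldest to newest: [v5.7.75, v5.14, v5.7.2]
[v5.7.2, v5.7.75, v5.14]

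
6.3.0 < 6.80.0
True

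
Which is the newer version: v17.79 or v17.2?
v17.79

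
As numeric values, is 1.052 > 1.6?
False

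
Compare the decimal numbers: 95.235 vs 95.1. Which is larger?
95.235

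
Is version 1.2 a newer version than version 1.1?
Yes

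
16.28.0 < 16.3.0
False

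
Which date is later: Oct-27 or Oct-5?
Oct-27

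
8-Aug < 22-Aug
True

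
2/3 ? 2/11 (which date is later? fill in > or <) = <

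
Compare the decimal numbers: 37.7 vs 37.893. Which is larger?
37.893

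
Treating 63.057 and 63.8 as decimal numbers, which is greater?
63.8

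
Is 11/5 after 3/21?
Yes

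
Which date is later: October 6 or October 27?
October 27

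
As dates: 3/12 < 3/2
False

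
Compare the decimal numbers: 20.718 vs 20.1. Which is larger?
20.718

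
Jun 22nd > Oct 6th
False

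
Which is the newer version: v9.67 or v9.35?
v9.67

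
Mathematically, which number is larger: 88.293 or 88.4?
88.4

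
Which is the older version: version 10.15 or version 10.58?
version 10.15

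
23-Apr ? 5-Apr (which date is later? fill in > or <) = >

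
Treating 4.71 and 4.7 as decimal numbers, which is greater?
4.71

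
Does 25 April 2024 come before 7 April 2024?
No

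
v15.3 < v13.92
False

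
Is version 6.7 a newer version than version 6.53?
No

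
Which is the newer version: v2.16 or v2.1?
v2.16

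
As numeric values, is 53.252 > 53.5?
False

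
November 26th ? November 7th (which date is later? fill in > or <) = >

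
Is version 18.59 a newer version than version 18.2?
Yes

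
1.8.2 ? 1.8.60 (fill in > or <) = <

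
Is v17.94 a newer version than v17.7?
Yes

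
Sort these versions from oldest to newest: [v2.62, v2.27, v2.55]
[v2.27, v2.55, v2.62]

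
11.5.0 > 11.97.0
False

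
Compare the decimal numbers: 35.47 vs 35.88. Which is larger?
35.88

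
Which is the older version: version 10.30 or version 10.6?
version 10.6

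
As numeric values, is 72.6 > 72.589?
True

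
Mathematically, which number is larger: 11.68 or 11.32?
11.68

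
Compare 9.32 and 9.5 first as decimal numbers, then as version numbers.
As decimals: 9.32 < 9.5. As versions: v9.32 > v9.5 (minor version 32 > 5).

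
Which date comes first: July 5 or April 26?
April 26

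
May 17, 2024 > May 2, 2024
True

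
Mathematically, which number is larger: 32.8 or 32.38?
32.8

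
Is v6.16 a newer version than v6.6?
Yes. Version numbers are compared segment by segment as integers, not as decimals: minor version 16 > 6, so v6.16 > v6.6 (even though the decimal 6.16 < 6.6).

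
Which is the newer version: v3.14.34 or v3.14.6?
v3.14.34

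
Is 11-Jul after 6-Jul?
Yes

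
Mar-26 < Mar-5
False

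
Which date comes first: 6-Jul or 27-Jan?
27-Jan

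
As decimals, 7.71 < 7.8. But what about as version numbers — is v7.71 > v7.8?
True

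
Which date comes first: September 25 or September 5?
September 5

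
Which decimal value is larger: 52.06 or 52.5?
52.5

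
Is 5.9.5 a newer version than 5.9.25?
No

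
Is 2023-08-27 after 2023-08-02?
Yes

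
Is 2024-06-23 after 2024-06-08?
Yes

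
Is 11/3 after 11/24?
No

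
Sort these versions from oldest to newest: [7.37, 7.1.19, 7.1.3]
[7.1.3, 7.1.19, 7.37]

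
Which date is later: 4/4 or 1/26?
4/4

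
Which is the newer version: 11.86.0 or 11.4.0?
11.86.0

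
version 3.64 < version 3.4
False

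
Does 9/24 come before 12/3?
Yes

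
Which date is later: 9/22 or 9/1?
9/22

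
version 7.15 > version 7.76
False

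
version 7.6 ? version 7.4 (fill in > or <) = >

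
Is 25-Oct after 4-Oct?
Yes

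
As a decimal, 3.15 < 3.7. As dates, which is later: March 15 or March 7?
March 15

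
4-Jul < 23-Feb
False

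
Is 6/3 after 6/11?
No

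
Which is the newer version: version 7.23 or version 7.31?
version 7.31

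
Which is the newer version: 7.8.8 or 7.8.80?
7.8.80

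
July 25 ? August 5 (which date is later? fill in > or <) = <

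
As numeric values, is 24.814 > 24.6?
True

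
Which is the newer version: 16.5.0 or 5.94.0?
16.5.0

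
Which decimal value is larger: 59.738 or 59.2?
59.738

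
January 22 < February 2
True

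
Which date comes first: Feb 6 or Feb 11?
Feb 6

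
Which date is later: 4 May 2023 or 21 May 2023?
21 May 2023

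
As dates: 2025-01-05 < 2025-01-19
True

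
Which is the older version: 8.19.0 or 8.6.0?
8.6.0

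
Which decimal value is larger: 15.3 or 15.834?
15.834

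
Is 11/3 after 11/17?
No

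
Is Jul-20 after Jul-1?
Yes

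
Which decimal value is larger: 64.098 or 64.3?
64.3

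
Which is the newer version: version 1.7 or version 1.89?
version 1.89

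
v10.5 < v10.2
False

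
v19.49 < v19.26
False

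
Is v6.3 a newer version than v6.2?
Yes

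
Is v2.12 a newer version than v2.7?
Yes. Version numbers are compared segment by segment as integers, not as decimals: minor version 12 > 7, so v2.12 > v2.7 (even though the decimal 2.12 < 2.7).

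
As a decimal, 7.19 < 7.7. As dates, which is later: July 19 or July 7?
July 19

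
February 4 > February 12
False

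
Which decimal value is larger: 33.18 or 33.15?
33.18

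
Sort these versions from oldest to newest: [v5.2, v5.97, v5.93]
[v5.2, v5.93, v5.97]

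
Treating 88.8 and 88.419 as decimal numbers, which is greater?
88.8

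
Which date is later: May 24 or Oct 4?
Oct 4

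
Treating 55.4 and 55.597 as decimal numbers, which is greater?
55.597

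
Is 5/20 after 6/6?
No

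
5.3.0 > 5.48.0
False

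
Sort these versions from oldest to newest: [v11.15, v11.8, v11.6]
[v11.6, v11.8, v11.15]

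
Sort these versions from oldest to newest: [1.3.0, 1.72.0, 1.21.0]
[1.3.0, 1.21.0, 1.72.0]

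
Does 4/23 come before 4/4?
No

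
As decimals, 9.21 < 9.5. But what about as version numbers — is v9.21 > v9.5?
True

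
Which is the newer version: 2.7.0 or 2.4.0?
2.7.0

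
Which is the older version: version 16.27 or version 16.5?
version 16.5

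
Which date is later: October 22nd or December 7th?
December 7th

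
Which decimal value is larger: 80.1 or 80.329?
80.329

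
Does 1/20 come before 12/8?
Yes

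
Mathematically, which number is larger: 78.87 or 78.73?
78.87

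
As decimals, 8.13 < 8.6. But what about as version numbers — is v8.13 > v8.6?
True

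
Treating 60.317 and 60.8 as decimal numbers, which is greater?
60.8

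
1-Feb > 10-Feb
False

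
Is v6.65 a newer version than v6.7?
Yes. Version numbers are compared segment by segment as integers, not as decimals: minor version 65 > 7, so v6.65 > v6.7 (even though the decimal 6.65 < 6.7).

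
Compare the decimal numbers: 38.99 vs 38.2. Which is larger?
38.99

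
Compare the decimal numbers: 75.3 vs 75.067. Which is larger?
75.3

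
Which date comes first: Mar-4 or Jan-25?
Jan-25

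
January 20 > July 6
False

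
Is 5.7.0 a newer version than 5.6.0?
Yes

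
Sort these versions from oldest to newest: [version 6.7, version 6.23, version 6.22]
[version 6.7, version 6.22, version 6.23]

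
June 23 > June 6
True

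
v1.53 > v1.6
True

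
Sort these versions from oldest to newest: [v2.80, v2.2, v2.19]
[v2.2, v2.19, v2.80]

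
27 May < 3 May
False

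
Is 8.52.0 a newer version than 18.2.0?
No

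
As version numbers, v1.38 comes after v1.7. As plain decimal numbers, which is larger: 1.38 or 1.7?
1.7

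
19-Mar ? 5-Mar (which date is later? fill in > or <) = >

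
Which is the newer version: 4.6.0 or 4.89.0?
4.89.0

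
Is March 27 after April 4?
No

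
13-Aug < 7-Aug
False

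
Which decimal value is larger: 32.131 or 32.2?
32.2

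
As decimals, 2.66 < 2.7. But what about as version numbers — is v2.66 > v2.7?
True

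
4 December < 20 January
False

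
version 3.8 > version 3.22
False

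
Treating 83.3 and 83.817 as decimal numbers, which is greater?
83.817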